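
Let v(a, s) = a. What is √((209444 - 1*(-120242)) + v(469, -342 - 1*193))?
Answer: √330155 ≈ 574.59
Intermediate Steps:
√((209444 - 1*(-120242)) + v(469, -342 - 1*193)) = √((209444 - 1*(-120242)) + 469) = √((209444 + 120242) + 469) = √(329686 + 469) = √330155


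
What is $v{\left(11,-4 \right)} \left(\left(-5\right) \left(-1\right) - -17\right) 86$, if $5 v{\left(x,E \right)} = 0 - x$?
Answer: $- \frac{20812}{5} \approx -4162.4$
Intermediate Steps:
$v{\left(x,E \right)} = - \frac{x}{5}$ ($v{\left(x,E \right)} = \frac{0 - x}{5} = \frac{\left(-1\right) x}{5} = - \frac{x}{5}$)
$v{\left(11,-4 \right)} \left(\left(-5\right) \left(-1\right) - -17\right) 86 = \left(- \frac{1}{5}\right) 11 \left(\left(-5\right) \left(-1\right) - -17\right) 86 = - \frac{11 \left(5 + 17\right)}{5} \cdot 86 = \left(- \frac{11}{5}\right) 22 \cdot 86 = \left(- \frac{242}{5}\right) 86 = - \frac{20812}{5}$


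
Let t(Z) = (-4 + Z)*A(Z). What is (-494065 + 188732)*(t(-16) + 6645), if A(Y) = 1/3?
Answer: -6080706695/3 ≈ -2.0269e+9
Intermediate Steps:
A(Y) = ⅓
t(Z) = -4/3 + Z/3 (t(Z) = (-4 + Z)*(⅓) = -4/3 + Z/3)
(-494065 + 188732)*(t(-16) + 6645) = (-494065 + 188732)*((-4/3 + (⅓)*(-16)) + 6645) = -305333*((-4/3 - 16/3) + 6645) = -305333*(-20/3 + 6645) = -305333*19915/3 = -6080706695/3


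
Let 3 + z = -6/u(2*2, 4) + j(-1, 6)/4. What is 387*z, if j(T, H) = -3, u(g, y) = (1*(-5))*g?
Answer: -26703/20 ≈ -1335.2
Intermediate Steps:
u(g, y) = -5*g
z = -69/20 (z = -3 + (-6/((-10*2)) - 3/4) = -3 + (-6/((-5*4)) - 3*1/4) = -3 + (-6/(-20) - 3/4) = -3 + (-6*(-1/20) - 3/4) = -3 + (3/10 - 3/4) = -3 - 9/20 = -69/20 ≈ -3.4500)
387*z = 387*(-69/20) = -26703/20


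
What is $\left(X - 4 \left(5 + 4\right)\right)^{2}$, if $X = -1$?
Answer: $1369$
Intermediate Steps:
$\left(X - 4 \left(5 + 4\right)\right)^{2} = \left(-1 - 4 \left(5 + 4\right)\right)^{2} = \left(-1 - 36\right)^{2} = \left(-37\right)^{2} = 1369$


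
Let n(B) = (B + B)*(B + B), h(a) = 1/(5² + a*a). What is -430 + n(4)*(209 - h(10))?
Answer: 1618186/125 ≈ 12945.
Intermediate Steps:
h(a) = 1/(25 + a²)
n(B) = 4*B² (n(B) = (2*B)*(2*B) = 4*B²)
-430 + n(4)*(209 - h(10)) = -430 + (4*4²)*(209 - 1/(25 + 10²)) = -430 + (4*16)*(209 - 1/(25 + 100)) = -430 + 64*(209 - 1/125) = -430 + 64*(26124/125) = -430 + 1671936/125 = 1618186/125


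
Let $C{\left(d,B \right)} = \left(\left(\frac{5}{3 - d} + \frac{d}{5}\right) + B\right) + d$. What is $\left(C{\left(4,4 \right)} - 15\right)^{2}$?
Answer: $\frac{3136}{25} \approx 125.44$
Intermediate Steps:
$C{\left(d,B \right)} = B + \frac{5}{3 - d} + \frac{6 d}{5}$ ($C{\left(d,B \right)} = \left(\left(\frac{5}{3 - d} + d \frac{1}{5}\right) + B\right) + d = \left(\left(\frac{5}{3 - d} + \frac{d}{5}\right) + B\right) + d = \left(B + \frac{5}{3 - d} + \frac{d}{5}\right) + d = B + \frac{5}{3 - d} + \frac{6 d}{5}$)
$\left(C{\left(4,4 \right)} - 15\right)^{2} = \left(\frac{-25 - 72 - 60 + 6 \cdot 4^{2} + 5 \cdot 4 \cdot 4}{5 \left(-3 + 4\right)} - 15\right)^{2} = \left(\frac{-25 - 72 - 60 + 6 \cdot 16 + 80}{5 \cdot 1} - 15\right)^{2} = \left(\frac{1}{5} \cdot 1 \left(-25 - 72 - 60 + 96 + 80\right) - 15\right)^{2} = \left(\frac{1}{5} \cdot 1 \cdot 19 - 15\right)^{2} = \left(\frac{19}{5} - 15\right)^{2} = \left(- \frac{56}{5}\right)^{2} = \frac{3136}{25}$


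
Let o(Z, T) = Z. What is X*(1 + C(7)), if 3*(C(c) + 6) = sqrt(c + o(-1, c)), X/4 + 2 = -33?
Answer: 700 - 140*sqrt(6)/3 ≈ 585.69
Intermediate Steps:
X = -140 (X = -8 + 4*(-33) = -8 - 132 = -140)
C(c) = -6 + sqrt(-1 + c)/3 (C(c) = -6 + sqrt(c - 1)/3 = -6 + sqrt(-1 + c)/3)
X*(1 + C(7)) = -140*(1 + (-6 + sqrt(-1 + 7)/3)) = -140*(1 + (-6 + sqrt(6)/3)) = -140*(-5 + sqrt(6)/3) = 700 - 140*sqrt(6)/3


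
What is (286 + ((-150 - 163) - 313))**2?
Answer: 115600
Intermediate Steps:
(286 + ((-150 - 163) - 313))**2 = (286 + (-313 - 313))**2 = (286 - 626)**2 = (-340)**2 = 115600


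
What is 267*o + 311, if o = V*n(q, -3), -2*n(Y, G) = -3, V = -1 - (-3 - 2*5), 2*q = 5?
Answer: 5117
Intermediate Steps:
q = 5/2 (q = (½)*5 = 5/2 ≈ 2.5000)
V = 12 (V = -1 - (-3 - 10) = -1 - 1*(-13) = -1 + 13 = 12)
n(Y, G) = 3/2 (n(Y, G) = -½*(-3) = 3/2)
o = 18 (o = 12*(3/2) = 18)
267*o + 311 = 267*18 + 311 = 4806 + 311 = 5117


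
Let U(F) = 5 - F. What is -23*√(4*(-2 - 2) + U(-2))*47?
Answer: -3243*I ≈ -3243.0*I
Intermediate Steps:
-23*√(4*(-2 - 2) + U(-2))*47 = -23*√(4*(-2 - 2) + (5 - 1*(-2)))*47 = -23*√(4*(-4) + (5 + 2))*47 = -23*√(-16 + 7)*47 = -69*I*47 = -3243*I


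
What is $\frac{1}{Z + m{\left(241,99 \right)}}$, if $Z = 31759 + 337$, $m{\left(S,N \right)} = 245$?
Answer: $\frac{1}{32341} \approx 3.092 \cdot 10^{-5}$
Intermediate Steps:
$Z = 32096$
$\frac{1}{Z + m{\left(241,99 \right)}} = \frac{1}{32096 + 245} = \frac{1}{32341}$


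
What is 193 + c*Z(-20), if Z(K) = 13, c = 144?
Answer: 2065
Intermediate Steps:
193 + c*Z(-20) = 193 + 144*13 = 193 + 1872 = 2065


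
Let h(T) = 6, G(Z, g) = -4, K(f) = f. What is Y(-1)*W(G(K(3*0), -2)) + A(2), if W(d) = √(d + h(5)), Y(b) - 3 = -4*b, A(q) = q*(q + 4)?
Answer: 12 + 7*√2 ≈ 21.900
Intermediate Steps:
A(q) = q*(4 + q)
Y(b) = 3 - 4*b
W(d) = √(6 + d) (W(d) = √(d + 6) = √(6 + d))
Y(-1)*W(G(K(3*0), -2)) + A(2) = (3 - 4*(-1))*√(6 - 4) + 2*(4 + 2) = (3 + 4)*√2 + 2*6 = 7*√2 + 12 = 12 + 7*√2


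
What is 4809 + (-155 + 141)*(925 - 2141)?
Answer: 21833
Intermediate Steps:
4809 + (-155 + 141)*(925 - 2141) = 4809 - 14*(-1216) = 4809 + 17024 = 21833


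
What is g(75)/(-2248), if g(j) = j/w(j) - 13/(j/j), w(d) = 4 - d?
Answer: 499/79804 ≈ 0.0062528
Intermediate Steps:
g(j) = -13 + j/(4 - j) (g(j) = j/(4 - j) - 13/(j/j) = j/(4 - j) - 13/1 = j/(4 - j) - 13*1 = j/(4 - j) - 13 = -13 + j/(4 - j))
g(75)/(-2248) = (2*(26 - 7*75)/(-4 + 75))/(-2248) = (2*(26 - 525)/71)*(-1/2248) = (2*(1/71)*(-499))*(-1/2248) = -998/71*(-1/2248) = 499/79804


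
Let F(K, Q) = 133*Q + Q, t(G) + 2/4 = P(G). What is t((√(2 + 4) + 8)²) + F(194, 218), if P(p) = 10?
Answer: 58443/2 ≈ 29222.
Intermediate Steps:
t(G) = 19/2 (t(G) = -½ + 10 = 19/2)
F(K, Q) = 134*Q
t((√(2 + 4) + 8)²) + F(194, 218) = 19/2 + 134*218 = 19/2 + 29212 = 58443/2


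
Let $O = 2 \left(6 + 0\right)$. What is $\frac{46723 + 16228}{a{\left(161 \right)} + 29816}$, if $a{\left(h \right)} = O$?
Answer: $\frac{62951}{29828} \approx 2.1105$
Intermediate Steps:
$O = 12$ ($O = 2 \cdot 6 = 12$)
$a{\left(h \right)} = 12$
$\frac{46723 + 16228}{a{\left(161 \right)} + 29816} = \frac{46723 + 16228}{12 + 29816} = \frac{62951}{29828}$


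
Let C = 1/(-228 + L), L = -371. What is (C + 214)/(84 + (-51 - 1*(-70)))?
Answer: 128185/61697 ≈ 2.0777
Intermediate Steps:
C = -1/599 (C = 1/(-228 - 371) = 1/(-599) = -1/599 ≈ -0.0016694)
(C + 214)/(84 + (-51 - 1*(-70))) = (-1/599 + 214)/(84 + (-51 - 1*(-70))) = 128185/(599*(84 + (-51 + 70))) = 128185/(599*(84 + 19)) = (128185/599)/103 = (128185/599)*(1/103) = 128185/61697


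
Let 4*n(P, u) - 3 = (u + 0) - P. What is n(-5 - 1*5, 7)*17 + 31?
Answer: 116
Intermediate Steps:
n(P, u) = ¾ - P/4 + u/4 (n(P, u) = ¾ + ((u + 0) - P)/4 = ¾ + (u - P)/4 = ¾ + (-P/4 + u/4) = ¾ - P/4 + u/4)
n(-5 - 1*5, 7)*17 + 31 = (¾ - (-5 - 1*5)/4 + (¼)*7)*17 + 31 = (¾ - (-5 - 5)/4 + 7/4)*17 + 31 = (¾ - ¼*(-10) + 7/4)*17 + 31 = (¾ + 5/2 + 7/4)*17 + 31 = 5*17 + 31 = 85 + 31 = 116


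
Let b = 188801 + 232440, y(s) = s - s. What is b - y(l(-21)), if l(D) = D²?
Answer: 421241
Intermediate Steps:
y(s) = 0
b = 421241
b - y(l(-21)) = 421241 - 1*0 = 421241 + 0 = 421241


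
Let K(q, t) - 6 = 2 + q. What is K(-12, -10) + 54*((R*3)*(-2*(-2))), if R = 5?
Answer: 3236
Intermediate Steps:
K(q, t) = 8 + q (K(q, t) = 6 + (2 + q) = 8 + q)
K(-12, -10) + 54*((R*3)*(-2*(-2))) = (8 - 12) + 54*((5*3)*(-2*(-2))) = -4 + 54*(15*4) = -4 + 54*60 = -4 + 3240 = 3236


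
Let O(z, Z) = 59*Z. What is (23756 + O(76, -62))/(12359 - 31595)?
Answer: -10049/9618 ≈ -1.0448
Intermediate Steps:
(23756 + O(76, -62))/(12359 - 31595) = (23756 + 59*(-62))/(12359 - 31595) = (23756 - 3658)/(-19236) = 20098*(-1/19236) = -10049/9618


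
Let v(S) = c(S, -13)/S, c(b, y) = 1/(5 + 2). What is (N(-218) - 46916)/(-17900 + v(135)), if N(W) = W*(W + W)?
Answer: -45484740/16915499 ≈ -2.6889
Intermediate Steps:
N(W) = 2*W² (N(W) = W*(2*W) = 2*W²)
c(b, y) = ⅐ (c(b, y) = 1/7 = ⅐)
v(S) = 1/(7*S)
(N(-218) - 46916)/(-17900 + v(135)) = (2*(-218)² - 46916)/(-17900 + (⅐)/135) = (2*47524 - 46916)/(-17900 + (⅐)*(1/135)) = (95048 - 46916)/(-17900 + 1/945) = 48132/(-16915499/945) = 48132*(-945/16915499) = -45484740/16915499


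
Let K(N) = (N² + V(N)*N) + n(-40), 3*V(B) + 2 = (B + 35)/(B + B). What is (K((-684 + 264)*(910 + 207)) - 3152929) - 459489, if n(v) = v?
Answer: 1320533770307/6 ≈ 2.2009e+11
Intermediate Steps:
V(B) = -⅔ + (35 + B)/(6*B) (V(B) = -⅔ + ((B + 35)/(B + B))/3 = -⅔ + ((35 + B)/((2*B)))/3 = -⅔ + ((35 + B)*(1/(2*B)))/3 = -⅔ + ((35 + B)/(2*B))/3 = -⅔ + (35 + B)/(6*B))
K(N) = -205/6 + N² - N/2 (K(N) = (N² + ((35 - 3*N)/(6*N))*N) - 40 = (N² + (35/6 - N/2)) - 40 = (35/6 + N² - N/2) - 40 = -205/6 + N² - N/2)
(K((-684 + 264)*(910 + 207)) - 3152929) - 459489 = ((-205/6 + ((-684 + 264)*(910 + 207))² - (-684 + 264)*(910 + 207)/2) - 3152929) - 459489 = ((-205/6 + (-420*1117)² - (-210)*1117) - 3152929) - 459489 = ((-205/6 + (-469140)² - ½*(-469140)) - 3152929) - 459489 = ((-205/6 + 220092339600 + 234570) - 3152929) - 459489 = (1320555444815/6 - 3152929) - 459489 = 1320536527241/6 - 459489 = 1320533770307/6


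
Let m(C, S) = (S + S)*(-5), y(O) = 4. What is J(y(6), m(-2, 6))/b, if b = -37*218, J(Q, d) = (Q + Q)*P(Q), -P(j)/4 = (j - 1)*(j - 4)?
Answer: 0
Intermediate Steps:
P(j) = -4*(-1 + j)*(-4 + j) (P(j) = -4*(j - 1)*(j - 4) = -4*(-1 + j)*(-4 + j))
m(C, S) = -10*S (m(C, S) = (2*S)*(-5) = -10*S)
J(Q, d) = 2*Q*(-16 - 4*Q**2 + 20*Q) (J(Q, d) = (Q + Q)*(-16 - 4*Q**2 + 20*Q) = (2*Q)*(-16 - 4*Q**2 + 20*Q) = 2*Q*(-16 - 4*Q**2 + 20*Q))
b = -8066
J(y(6), m(-2, 6))/b = (8*4*(-4 - 1*4**2 + 5*4))/(-8066) = (8*4*(-4 - 1*16 + 20))*(-1/8066) = (8*4*(-4 - 16 + 20))*(-1/8066) = (8*4*0)*(-1/8066) = 0*(-1/8066) = 0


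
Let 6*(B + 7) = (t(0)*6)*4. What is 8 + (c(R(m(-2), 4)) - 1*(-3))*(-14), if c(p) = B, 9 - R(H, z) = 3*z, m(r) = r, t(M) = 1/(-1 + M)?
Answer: 120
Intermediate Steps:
R(H, z) = 9 - 3*z
B = -11 (B = -7 + ((6/(-1 + 0))*4)/6 = -7 + ((6/(-1))*4)/6 = -7 + (-1*6*4)/6 = -7 + (-6*4)/6 = -7 + (⅙)*(-24) = -7 - 4 = -11)
c(p) = -11
8 + (c(R(m(-2), 4)) - 1*(-3))*(-14) = 8 + (-11 - 1*(-3))*(-14) = 8 + (-11 + 3)*(-14) = 8 - 8*(-14) = 8 + 112 = 120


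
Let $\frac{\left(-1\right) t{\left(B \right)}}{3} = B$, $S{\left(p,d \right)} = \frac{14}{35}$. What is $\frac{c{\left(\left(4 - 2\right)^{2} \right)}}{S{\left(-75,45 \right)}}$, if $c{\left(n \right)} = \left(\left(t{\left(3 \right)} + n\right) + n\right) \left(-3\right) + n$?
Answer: $\frac{35}{2} \approx 17.5$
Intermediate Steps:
$S{\left(p,d \right)} = \frac{2}{5}$ ($S{\left(p,d \right)} = 14 \cdot \frac{1}{35} = \frac{2}{5}$)
$t{\left(B \right)} = - 3 B$
$c{\left(n \right)} = 27 - 5 n$ ($c{\left(n \right)} = \left(\left(\left(-3\right) 3 + n\right) + n\right) \left(-3\right) + n = \left(\left(-9 + n\right) + n\right) \left(-3\right) + n = \left(-9 + 2 n\right) \left(-3\right) + n = \left(27 - 6 n\right) + n = 27 - 5 n$)
$\frac{c{\left(\left(4 - 2\right)^{2} \right)}}{S{\left(-75,45 \right)}} = \frac{27 - 5 \left(4 - 2\right)^{2}}{\frac{2}{5}} = \left(27 - 5 \cdot 2^{2}\right) \frac{5}{2} = \left(27 - 20\right) \frac{5}{2} = 7 \cdot \frac{5}{2} = \frac{35}{2}$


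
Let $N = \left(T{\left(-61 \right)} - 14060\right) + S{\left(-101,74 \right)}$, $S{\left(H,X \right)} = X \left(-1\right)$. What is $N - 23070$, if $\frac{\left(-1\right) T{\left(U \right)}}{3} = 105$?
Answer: $-37519$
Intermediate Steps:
$S{\left(H,X \right)} = - X$
$T{\left(U \right)} = -315$ ($T{\left(U \right)} = \left(-3\right) 105 = -315$)
$N = -14449$ ($N = \left(-315 - 14060\right) - 74 = -14375 - 74 = -14449$)
$N - 23070 = -14449 - 23070 = -37519$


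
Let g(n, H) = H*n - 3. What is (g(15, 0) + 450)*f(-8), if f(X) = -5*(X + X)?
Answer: 35760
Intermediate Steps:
f(X) = -10*X
g(n, H) = -3 + H*n
(g(15, 0) + 450)*f(-8) = ((-3 + 0*15) + 450)*(-10*(-8)) = ((-3 + 0) + 450)*80 = (-3 + 450)*80 = 447*80 = 35760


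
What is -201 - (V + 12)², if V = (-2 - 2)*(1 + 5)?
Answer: -345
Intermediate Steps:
V = -24 (V = -4*6 = -24)
-201 - (V + 12)² = -201 - (-24 + 12)² = -201 - 1*(-12)² = -201 - 1*144 = -201 - 144 = -345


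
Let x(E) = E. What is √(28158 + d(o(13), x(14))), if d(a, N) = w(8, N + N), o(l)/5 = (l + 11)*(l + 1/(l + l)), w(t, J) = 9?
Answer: √28167 ≈ 167.83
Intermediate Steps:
o(l) = 5*(11 + l)*(l + 1/(2*l)) (o(l) = 5*((l + 11)*(l + 1/(l + l))) = 5*((11 + l)*(l + 1/(2*l))) = 5*(11 + l)*(l + 1/(2*l)))
d(a, N) = 9
√(28158 + d(o(13), x(14))) = √(28158 + 9) = √28167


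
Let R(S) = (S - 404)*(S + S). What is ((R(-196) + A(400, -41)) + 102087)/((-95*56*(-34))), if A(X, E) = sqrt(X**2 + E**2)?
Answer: 337287/180880 + sqrt(161681)/180880 ≈ 1.8669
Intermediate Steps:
A(X, E) = sqrt(E**2 + X**2)
R(S) = 2*S*(-404 + S) (R(S) = (-404 + S)*(2*S) = 2*S*(-404 + S))
((R(-196) + A(400, -41)) + 102087)/((-95*56*(-34))) = ((2*(-196)*(-404 - 196) + sqrt((-41)**2 + 400**2)) + 102087)/((-95*56*(-34))) = ((2*(-196)*(-600) + sqrt(1681 + 160000)) + 102087)/((-5320*(-34))) = ((235200 + sqrt(161681)) + 102087)/180880 = (337287 + sqrt(161681))*(1/180880) = 337287/180880 + sqrt(161681)/180880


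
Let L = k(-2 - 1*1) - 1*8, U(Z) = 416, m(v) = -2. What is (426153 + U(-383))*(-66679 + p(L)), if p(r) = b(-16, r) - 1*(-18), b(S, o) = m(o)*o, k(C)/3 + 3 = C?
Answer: -28413334521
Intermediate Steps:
k(C) = -9 + 3*C
b(S, o) = -2*o
L = -26 (L = (-9 + 3*(-2 - 1*1)) - 1*8 = (-9 + 3*(-2 - 1)) - 8 = (-9 + 3*(-3)) - 8 = (-9 - 9) - 8 = -18 - 8 = -26)
p(r) = 18 - 2*r (p(r) = -2*r - 1*(-18) = -2*r + 18 = 18 - 2*r)
(426153 + U(-383))*(-66679 + p(L)) = (426153 + 416)*(-66679 + (18 - 2*(-26))) = 426569*(-66679 + (18 + 52)) = 426569*(-66679 + 70) = 426569*(-66609) = -28413334521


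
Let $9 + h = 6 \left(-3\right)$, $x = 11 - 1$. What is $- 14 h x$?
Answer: $3780$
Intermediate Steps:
$x = 10$
$h = -27$ ($h = -9 + 6 \left(-3\right) = -9 - 18 = -27$)
$- 14 h x = \left(-14\right) \left(-27\right) 10 = 378 \cdot 10 = 3780$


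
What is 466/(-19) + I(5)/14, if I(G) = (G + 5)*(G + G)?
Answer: -2312/133 ≈ -17.383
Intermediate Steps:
I(G) = 2*G*(5 + G) (I(G) = (5 + G)*(2*G) = 2*G*(5 + G))
466/(-19) + I(5)/14 = 466/(-19) + (2*5*(5 + 5))/14 = 466*(-1/19) + (2*5*10)*(1/14) = -466/19 + 100*(1/14) = -466/19 + 50/7 = -2312/133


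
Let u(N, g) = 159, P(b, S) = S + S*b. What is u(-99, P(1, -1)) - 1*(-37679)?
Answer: 37838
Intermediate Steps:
u(-99, P(1, -1)) - 1*(-37679) = 159 - 1*(-37679) = 159 + 37679 = 37838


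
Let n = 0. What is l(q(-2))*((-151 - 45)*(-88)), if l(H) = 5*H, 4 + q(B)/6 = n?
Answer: -2069760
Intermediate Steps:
q(B) = -24 (q(B) = -24 + 6*0 = -24 + 0 = -24)
l(q(-2))*((-151 - 45)*(-88)) = (5*(-24))*((-151 - 45)*(-88)) = -(-23520)*(-88) = -120*17248 = -2069760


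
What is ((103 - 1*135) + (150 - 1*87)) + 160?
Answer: 191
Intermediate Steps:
((103 - 1*135) + (150 - 1*87)) + 160 = ((103 - 135) + (150 - 87)) + 160 = (-32 + 63) + 160 = 31 + 160 = 191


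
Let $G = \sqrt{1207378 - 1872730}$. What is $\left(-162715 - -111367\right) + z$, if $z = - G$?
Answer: $-51348 - 6 i \sqrt{18482} \approx -51348.0 - 815.69 i$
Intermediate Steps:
$G = 6 i \sqrt{18482}$ ($G = \sqrt{-665352} = 6 i \sqrt{18482} \approx 815.69 i$)
$z = - 6 i \sqrt{18482} \approx - 815.69 i$
$\left(-162715 - -111367\right) + z = \left(-162715 - -111367\right) - 6 i \sqrt{18482} = \left(-162715 + 111367\right) - 6 i \sqrt{18482} = -51348 - 6 i \sqrt{18482}$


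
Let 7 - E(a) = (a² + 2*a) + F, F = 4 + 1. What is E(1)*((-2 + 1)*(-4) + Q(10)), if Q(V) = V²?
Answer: -104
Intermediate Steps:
F = 5
E(a) = 2 - a² - 2*a (E(a) = 7 - ((a² + 2*a) + 5) = 7 - (5 + a² + 2*a) = 7 + (-5 - a² - 2*a) = 2 - a² - 2*a)
E(1)*((-2 + 1)*(-4) + Q(10)) = (2 - 1*1² - 2*1)*((-2 + 1)*(-4) + 10²) = (2 - 1*1 - 2)*(-1*(-4) + 100) = (2 - 1 - 2)*(4 + 100) = -1*104 = -104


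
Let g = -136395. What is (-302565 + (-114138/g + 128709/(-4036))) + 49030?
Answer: -15509514725643/61165580 ≈ -2.5357e+5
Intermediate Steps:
(-302565 + (-114138/g + 128709/(-4036))) + 49030 = (-302565 + (-114138/(-136395) + 128709/(-4036))) + 49030 = (-302565 + (-114138*(-1/136395) + 128709*(-1/4036))) + 49030 = (-302565 + (12682/15155 - 128709/4036)) + 49030 = (-302565 - 1899400343/61165580) + 49030 = -18508463113043/61165580 + 49030 = -15509514725643/61165580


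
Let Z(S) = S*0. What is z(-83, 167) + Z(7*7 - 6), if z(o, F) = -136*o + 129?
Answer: 11417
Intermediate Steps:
z(o, F) = 129 - 136*o
Z(S) = 0
z(-83, 167) + Z(7*7 - 6) = (129 - 136*(-83)) + 0 = (129 + 11288) + 0 = 11417 + 0 = 11417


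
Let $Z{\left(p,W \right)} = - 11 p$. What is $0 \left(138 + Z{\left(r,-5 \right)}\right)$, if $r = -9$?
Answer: $0$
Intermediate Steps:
$0 \left(138 + Z{\left(r,-5 \right)}\right) = 0 \left(138 - -99\right) = 0 \left(138 + 99\right) = 0 \cdot 237 = 0$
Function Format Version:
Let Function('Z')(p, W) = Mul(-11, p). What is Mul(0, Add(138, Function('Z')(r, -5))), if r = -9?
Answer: 0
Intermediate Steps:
Mul(0, Add(138, Function('Z')(r, -5))) = Mul(0, Add(138, Mul(-11, -9))) = Mul(0, Add(138, 99)) = Mul(0, 237) = 0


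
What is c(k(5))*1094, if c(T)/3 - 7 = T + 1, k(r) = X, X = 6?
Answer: 45948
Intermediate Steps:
k(r) = 6
c(T) = 24 + 3*T (c(T) = 21 + 3*(T + 1) = 21 + 3*(1 + T) = 21 + (3 + 3*T) = 24 + 3*T)
c(k(5))*1094 = (24 + 3*6)*1094 = (24 + 18)*1094 = 42*1094 = 45948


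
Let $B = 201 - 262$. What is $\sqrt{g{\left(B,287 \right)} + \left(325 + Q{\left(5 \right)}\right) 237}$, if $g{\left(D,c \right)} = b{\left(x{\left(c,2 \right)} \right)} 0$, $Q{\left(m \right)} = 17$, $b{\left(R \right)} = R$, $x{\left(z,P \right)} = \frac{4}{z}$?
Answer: $3 \sqrt{9006} \approx 284.7$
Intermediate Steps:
$B = -61$
$g{\left(D,c \right)} = 0$ ($g{\left(D,c \right)} = \frac{4}{c} 0 = 0$)
$\sqrt{g{\left(B,287 \right)} + \left(325 + Q{\left(5 \right)}\right) 237} = \sqrt{0 + \left(325 + 17\right) 237} = \sqrt{0 + 342 \cdot 237} = \sqrt{0 + 81054} = \sqrt{81054} = 3 \sqrt{9006}$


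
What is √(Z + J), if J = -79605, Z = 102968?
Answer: √23363 ≈ 152.85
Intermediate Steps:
√(Z + J) = √(102968 - 79605) = √23363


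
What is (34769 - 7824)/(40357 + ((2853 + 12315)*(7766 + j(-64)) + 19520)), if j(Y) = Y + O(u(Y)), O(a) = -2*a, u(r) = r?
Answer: 26945/118825317 ≈ 0.00022676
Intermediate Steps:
j(Y) = -Y (j(Y) = Y - 2*Y = -Y)
(34769 - 7824)/(40357 + ((2853 + 12315)*(7766 + j(-64)) + 19520)) = (34769 - 7824)/(40357 + ((2853 + 12315)*(7766 - 1*(-64)) + 19520)) = 26945/(40357 + (15168*(7766 + 64) + 19520)) = 26945/(40357 + (15168*7830 + 19520)) = 26945/(40357 + (118765440 + 19520)) = 26945/(40357 + 118784960) = 26945/118825317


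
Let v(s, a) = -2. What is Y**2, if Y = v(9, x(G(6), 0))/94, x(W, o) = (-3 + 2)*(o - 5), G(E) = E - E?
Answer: 1/2209 ≈ 0.00045269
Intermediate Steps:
G(E) = 0
x(W, o) = 5 - o (x(W, o) = -(-5 + o) = 5 - o)
Y = -1/47 (Y = -2/94 = -2*1/94 = -1/47 ≈ -0.021277)
Y**2 = (-1/47)**2 = 1/2209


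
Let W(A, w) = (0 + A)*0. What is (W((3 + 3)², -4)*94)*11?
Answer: 0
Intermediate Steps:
W(A, w) = 0 (W(A, w) = A*0 = 0)
(W((3 + 3)², -4)*94)*11 = (0*94)*11 = 0*11 = 0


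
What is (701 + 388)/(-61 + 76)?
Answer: 363/5 ≈ 72.600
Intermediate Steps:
(701 + 388)/(-61 + 76) = 1089/15 = (1/15)*1089 = 363/5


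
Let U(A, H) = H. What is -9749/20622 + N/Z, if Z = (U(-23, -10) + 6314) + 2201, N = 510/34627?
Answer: -9114589433/19280105838 ≈ -0.47275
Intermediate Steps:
N = 510/34627 (N = 510*(1/34627) = 510/34627 ≈ 0.014728)
Z = 8505 (Z = (-10 + 6314) + 2201 = 6304 + 2201 = 8505)
-9749/20622 + N/Z = -9749/20622 + (510/34627)/8505 = -9749*1/20622 + (510/34627)*(1/8505) = -9749/20622 + 34/19633509 = -9114589433/19280105838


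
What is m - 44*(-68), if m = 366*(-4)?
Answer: 1528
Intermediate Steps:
m = -1464
m - 44*(-68) = -1464 - 44*(-68) = -1464 + 2992 = 1528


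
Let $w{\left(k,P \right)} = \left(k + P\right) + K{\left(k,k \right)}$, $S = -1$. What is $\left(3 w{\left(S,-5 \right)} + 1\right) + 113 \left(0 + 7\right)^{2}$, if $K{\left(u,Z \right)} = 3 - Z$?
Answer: $5532$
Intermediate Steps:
$w{\left(k,P \right)} = 3 + P$ ($w{\left(k,P \right)} = \left(k + P\right) - \left(-3 + k\right) = \left(P + k\right) - \left(-3 + k\right) = 3 + P$)
$\left(3 w{\left(S,-5 \right)} + 1\right) + 113 \left(0 + 7\right)^{2} = \left(3 \left(3 - 5\right) + 1\right) + 113 \left(0 + 7\right)^{2} = \left(3 \left(-2\right) + 1\right) + 113 \cdot 7^{2} = \left(-6 + 1\right) + 113 \cdot 49 = -5 + 5537 = 5532$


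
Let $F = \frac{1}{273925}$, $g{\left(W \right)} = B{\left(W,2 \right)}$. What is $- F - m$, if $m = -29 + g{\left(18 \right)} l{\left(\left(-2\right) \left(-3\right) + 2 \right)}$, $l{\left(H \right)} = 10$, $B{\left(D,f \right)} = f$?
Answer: $\frac{2465324}{273925} \approx 9.0$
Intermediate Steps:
$g{\left(W \right)} = 2$
$F = \frac{1}{273925} \approx 3.6506 \cdot 10^{-6}$
$m = -9$ ($m = -29 + 2 \cdot 10 = -29 + 20 = -9$)
$- F - m = \left(-1\right) \frac{1}{273925} - -9 = - \frac{1}{273925} + 9 = \frac{2465324}{273925}$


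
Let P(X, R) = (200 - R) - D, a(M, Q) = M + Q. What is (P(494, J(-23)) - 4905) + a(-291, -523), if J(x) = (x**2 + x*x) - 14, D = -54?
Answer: -6509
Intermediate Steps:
J(x) = -14 + 2*x**2 (J(x) = (x**2 + x**2) - 14 = 2*x**2 - 14 = -14 + 2*x**2)
P(X, R) = 254 - R (P(X, R) = (200 - R) - 1*(-54) = (200 - R) + 54 = 254 - R)
(P(494, J(-23)) - 4905) + a(-291, -523) = ((254 - (-14 + 2*(-23)**2)) - 4905) + (-291 - 523) = ((254 - (-14 + 2*529)) - 4905) - 814 = ((254 - (-14 + 1058)) - 4905) - 814 = ((254 - 1*1044) - 4905) - 814 = ((254 - 1044) - 4905) - 814 = (-790 - 4905) - 814 = -5695 - 814 = -6509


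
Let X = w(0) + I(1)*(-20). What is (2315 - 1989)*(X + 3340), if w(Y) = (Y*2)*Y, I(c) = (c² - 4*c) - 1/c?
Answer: 1114920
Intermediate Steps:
I(c) = c² - 1/c - 4*c
w(Y) = 2*Y² (w(Y) = (2*Y)*Y = 2*Y²)
X = 80 (X = 2*0² + ((-1 + 1²*(-4 + 1))/1)*(-20) = 2*0 + (1*(-1 + 1*(-3)))*(-20) = 0 + (1*(-1 - 3))*(-20) = 0 + (1*(-4))*(-20) = 0 - 4*(-20) = 0 + 80 = 80)
(2315 - 1989)*(X + 3340) = (2315 - 1989)*(80 + 3340) = 326*3420 = 1114920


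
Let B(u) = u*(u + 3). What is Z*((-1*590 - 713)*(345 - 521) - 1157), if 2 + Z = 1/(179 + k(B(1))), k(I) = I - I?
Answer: -81457047/179 ≈ -4.5507e+5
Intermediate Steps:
B(u) = u*(3 + u)
k(I) = 0
Z = -357/179 (Z = -2 + 1/(179 + 0) = -2 + 1/179 = -357/179 ≈ -1.9944)
Z*((-1*590 - 713)*(345 - 521) - 1157) = -357*((-1*590 - 713)*(345 - 521) - 1157)/179 = -357*((-590 - 713)*(-176) - 1157)/179 = -357*(-1303*(-176) - 1157)/179 = -357*(229328 - 1157)/179 = -357/179*228171 = -81457047/179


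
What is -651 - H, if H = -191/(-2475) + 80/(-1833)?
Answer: -984509176/1512225 ≈ -651.03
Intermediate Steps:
H = 50701/1512225 (H = -191*(-1/2475) + 80*(-1/1833) = 191/2475 - 80/1833 = 50701/1512225 ≈ 0.033527)
-651 - H = -651 - 1*50701/1512225 = -651 - 50701/1512225 = -984509176/1512225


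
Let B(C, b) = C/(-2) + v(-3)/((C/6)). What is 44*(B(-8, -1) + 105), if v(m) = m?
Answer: 4895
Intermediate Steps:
B(C, b) = -18/C - C/2 (B(C, b) = C/(-2) - 3*6/C = C*(-1/2) - 3*6/C = -C/2 - 3*6/C = -C/2 - 18/C = -18/C - C/2)
44*(B(-8, -1) + 105) = 44*((-18/(-8) - 1/2*(-8)) + 105) = 44*((-18*(-1/8) + 4) + 105) = 44*((9/4 + 4) + 105) = 44*(25/4 + 105) = 44*(445/4) = 4895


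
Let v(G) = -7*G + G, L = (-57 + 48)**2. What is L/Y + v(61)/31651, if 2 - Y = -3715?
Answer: 133701/13071863 ≈ 0.010228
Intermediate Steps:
Y = 3717 (Y = 2 - 1*(-3715) = 2 + 3715 = 3717)
L = 81 (L = (-9)**2 = 81)
v(G) = -6*G
L/Y + v(61)/31651 = 81/3717 - 6*61/31651 = 81*(1/3717) - 366*1/31651 = 9/413 - 366/31651 = 133701/13071863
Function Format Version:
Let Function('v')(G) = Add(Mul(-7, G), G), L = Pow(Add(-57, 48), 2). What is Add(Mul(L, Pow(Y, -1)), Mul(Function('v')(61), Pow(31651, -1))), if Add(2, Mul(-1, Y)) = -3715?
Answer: Rational(133701, 13071863) ≈ 0.010228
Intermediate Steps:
Y = 3717 (Y = Add(2, Mul(-1, -3715)) = Add(2, 3715) = 3717)
L = 81 (L = Pow(-9, 2) = 81)
Function('v')(G) = Mul(-6, G)
Add(Mul(L, Pow(Y, -1)), Mul(Function('v')(61), Pow(31651, -1))) = Add(Mul(81, Pow(3717, -1)), Mul(Mul(-6, 61), Pow(31651, -1))) = Add(Mul(81, Rational(1, 3717)), Mul(-366, Rational(1, 31651))) = Add(Rational(9, 413), Rational(-366, 31651)) = Rational(133701, 13071863)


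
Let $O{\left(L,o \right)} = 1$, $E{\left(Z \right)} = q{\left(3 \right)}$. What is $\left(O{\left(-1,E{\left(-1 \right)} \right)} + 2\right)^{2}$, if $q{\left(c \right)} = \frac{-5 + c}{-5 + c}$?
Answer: $9$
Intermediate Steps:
$q{\left(c \right)} = 1$
$E{\left(Z \right)} = 1$
$\left(O{\left(-1,E{\left(-1 \right)} \right)} + 2\right)^{2} = \left(1 + 2\right)^{2} = 3^{2} = 9$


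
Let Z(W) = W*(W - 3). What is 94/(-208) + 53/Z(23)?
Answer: -4027/11960 ≈ -0.33671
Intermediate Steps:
Z(W) = W*(-3 + W)
94/(-208) + 53/Z(23) = 94/(-208) + 53/((23*(-3 + 23))) = 94*(-1/208) + 53/((23*20)) = -47/104 + 53/460 = -4027/11960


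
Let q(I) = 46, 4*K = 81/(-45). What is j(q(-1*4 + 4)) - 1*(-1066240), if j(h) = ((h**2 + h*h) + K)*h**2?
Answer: 50100999/5 ≈ 1.0020e+7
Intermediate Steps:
K = -9/20 (K = (81/(-45))/4 = (81*(-1/45))/4 = (1/4)*(-9/5) = -9/20 ≈ -0.45000)
j(h) = h**2*(-9/20 + 2*h**2) (j(h) = ((h**2 + h*h) - 9/20)*h**2 = ((h**2 + h**2) - 9/20)*h**2 = (2*h**2 - 9/20)*h**2 = (-9/20 + 2*h**2)*h**2 = h**2*(-9/20 + 2*h**2))
j(q(-1*4 + 4)) - 1*(-1066240) = (1/20)*46**2*(-9 + 40*46**2) - 1*(-1066240) = (1/20)*2116*(-9 + 40*2116) + 1066240 = (1/20)*2116*(-9 + 84640) + 1066240 = (1/20)*2116*84631 + 1066240 = 44769799/5 + 1066240 = 50100999/5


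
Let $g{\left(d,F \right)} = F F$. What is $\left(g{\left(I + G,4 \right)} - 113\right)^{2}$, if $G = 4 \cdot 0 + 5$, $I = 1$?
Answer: $9409$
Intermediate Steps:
$G = 5$ ($G = 0 + 5 = 5$)
$g{\left(d,F \right)} = F^{2}$
$\left(g{\left(I + G,4 \right)} - 113\right)^{2} = \left(4^{2} - 113\right)^{2} = \left(16 - 113\right)^{2} = \left(-97\right)^{2} = 9409$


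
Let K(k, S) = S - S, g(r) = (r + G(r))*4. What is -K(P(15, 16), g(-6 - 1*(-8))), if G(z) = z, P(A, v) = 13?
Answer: 0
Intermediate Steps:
g(r) = 8*r (g(r) = (r + r)*4 = (2*r)*4 = 8*r)
K(k, S) = 0
-K(P(15, 16), g(-6 - 1*(-8))) = -1*0 = 0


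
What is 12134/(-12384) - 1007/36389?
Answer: -227007407/225320688 ≈ -1.0075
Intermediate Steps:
12134/(-12384) - 1007/36389 = 12134*(-1/12384) - 1007*1/36389 = -6067/6192 - 1007/36389 = -227007407/225320688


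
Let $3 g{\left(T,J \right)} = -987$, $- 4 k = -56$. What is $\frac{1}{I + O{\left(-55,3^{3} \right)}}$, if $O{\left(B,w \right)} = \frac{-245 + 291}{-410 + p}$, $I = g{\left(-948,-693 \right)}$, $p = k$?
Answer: $- \frac{198}{65165} \approx -0.0030384$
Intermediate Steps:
$k = 14$ ($k = \left(- \frac{1}{4}\right) \left(-56\right) = 14$)
$p = 14$
$g{\left(T,J \right)} = -329$ ($g{\left(T,J \right)} = \frac{1}{3} \left(-987\right) = -329$)
$I = -329$
$O{\left(B,w \right)} = - \frac{23}{198}$ ($O{\left(B,w \right)} = \frac{-245 + 291}{-410 + 14} = \frac{46}{-396} = 46 \left(- \frac{1}{396}\right) = - \frac{23}{198}$)
$\frac{1}{I + O{\left(-55,3^{3} \right)}} = \frac{1}{-329 - \frac{23}{198}} = \frac{1}{- \frac{65165}{198}} = - \frac{198}{65165}$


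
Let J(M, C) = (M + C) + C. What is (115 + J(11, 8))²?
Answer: 20164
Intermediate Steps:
J(M, C) = M + 2*C (J(M, C) = (C + M) + C = M + 2*C)
(115 + J(11, 8))² = (115 + (11 + 2*8))² = (115 + (11 + 16))² = (115 + 27)² = 142² = 20164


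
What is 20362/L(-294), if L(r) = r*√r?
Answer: 10181*I*√6/6174 ≈ 4.0392*I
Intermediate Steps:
L(r) = r^(3/2)
20362/L(-294) = 20362/((-294)^(3/2)) = 20362/((-2058*I*√6)) = 20362*(I*√6/12348) = 10181*I*√6/6174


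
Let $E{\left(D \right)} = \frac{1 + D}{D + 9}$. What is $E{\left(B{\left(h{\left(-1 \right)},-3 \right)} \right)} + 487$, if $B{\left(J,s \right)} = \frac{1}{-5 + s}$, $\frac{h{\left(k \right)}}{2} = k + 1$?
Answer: $\frac{34584}{71} \approx 487.1$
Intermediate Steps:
$h{\left(k \right)} = 2 + 2 k$ ($h{\left(k \right)} = 2 \left(k + 1\right) = 2 \left(1 + k\right) = 2 + 2 k$)
$E{\left(D \right)} = \frac{1 + D}{9 + D}$
$E{\left(B{\left(h{\left(-1 \right)},-3 \right)} \right)} + 487 = \frac{1 + \frac{1}{-5 - 3}}{9 + \frac{1}{-5 - 3}} + 487 = \frac{1 + \frac{1}{-8}}{9 + \frac{1}{-8}} + 487 = \frac{1 - \frac{1}{8}}{9 - \frac{1}{8}} + 487 = \frac{1}{\frac{71}{8}} \cdot \frac{7}{8} + 487 = \frac{8}{71} \cdot \frac{7}{8} + 487 = \frac{7}{71} + 487 = \frac{34584}{71}$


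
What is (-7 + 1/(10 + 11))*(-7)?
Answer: 146/3 ≈ 48.667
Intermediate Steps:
(-7 + 1/(10 + 11))*(-7) = (-7 + 1/21)*(-7) = -146/21*(-7) = 146/3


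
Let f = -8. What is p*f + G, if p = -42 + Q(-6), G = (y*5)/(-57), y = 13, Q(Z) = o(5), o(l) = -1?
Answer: 19543/57 ≈ 342.86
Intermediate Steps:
Q(Z) = -1
G = -65/57 (G = (13*5)/(-57) = 65*(-1/57) = -65/57 ≈ -1.1404)
p = -43 (p = -42 - 1 = -43)
p*f + G = -43*(-8) - 65/57 = 344 - 65/57 = 19543/57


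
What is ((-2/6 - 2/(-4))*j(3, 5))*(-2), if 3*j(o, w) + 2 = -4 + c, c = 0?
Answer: ⅔ ≈ 0.66667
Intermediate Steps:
j(o, w) = -2 (j(o, w) = -⅔ + (-4 + 0)/3 = -⅔ + (⅓)*(-4) = -⅔ - 4/3 = -2)
((-2/6 - 2/(-4))*j(3, 5))*(-2) = ((-2/6 - 2/(-4))*(-2))*(-2) = ((-2*⅙ - 2*(-¼))*(-2))*(-2) = ((-⅓ + ½)*(-2))*(-2) = ((⅙)*(-2))*(-2) = -⅓*(-2) = ⅔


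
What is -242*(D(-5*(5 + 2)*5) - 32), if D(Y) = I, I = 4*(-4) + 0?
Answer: 11616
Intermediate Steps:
I = -16 (I = -16 + 0 = -16)
D(Y) = -16
-242*(D(-5*(5 + 2)*5) - 32) = -242*(-16 - 32) = -242*(-48) = 11616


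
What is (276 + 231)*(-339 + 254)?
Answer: -43095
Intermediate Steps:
(276 + 231)*(-339 + 254) = 507*(-85) = -43095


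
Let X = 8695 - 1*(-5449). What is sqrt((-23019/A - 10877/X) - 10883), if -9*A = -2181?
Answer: I*sqrt(18137881319135097)/1285336 ≈ 104.78*I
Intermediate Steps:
A = 727/3 (A = -1/9*(-2181) = 727/3 ≈ 242.33)
X = 14144 (X = 8695 + 5449 = 14144)
sqrt((-23019/A - 10877/X) - 10883) = sqrt((-23019/727/3 - 10877/14144) - 10883) = sqrt((-23019*3/727 - 10877*1/14144) - 10883) = sqrt((-69057/727 - 10877/14144) - 10883) = sqrt(-984649787/10282688 - 10883) = sqrt(-112891143291/10282688) = I*sqrt(18137881319135097)/1285336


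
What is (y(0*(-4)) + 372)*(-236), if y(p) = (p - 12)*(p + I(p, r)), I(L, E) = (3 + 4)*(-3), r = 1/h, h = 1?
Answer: -147264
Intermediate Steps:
r = 1 (r = 1/1 = 1)
I(L, E) = -21 (I(L, E) = 7*(-3) = -21)
y(p) = (-21 + p)*(-12 + p) (y(p) = (p - 12)*(p - 21) = (-12 + p)*(-21 + p) = (-21 + p)*(-12 + p))
(y(0*(-4)) + 372)*(-236) = ((252 + (0*(-4))² - 0*(-4)) + 372)*(-236) = ((252 + 0² - 33*0) + 372)*(-236) = ((252 + 0 + 0) + 372)*(-236) = (252 + 372)*(-236) = 624*(-236) = -147264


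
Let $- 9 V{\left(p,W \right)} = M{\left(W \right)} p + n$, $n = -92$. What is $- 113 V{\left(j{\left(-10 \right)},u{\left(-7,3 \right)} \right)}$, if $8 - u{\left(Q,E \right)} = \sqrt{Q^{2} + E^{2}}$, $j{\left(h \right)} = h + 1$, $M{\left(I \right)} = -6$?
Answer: $- \frac{4294}{9} \approx -477.11$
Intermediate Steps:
$j{\left(h \right)} = 1 + h$
$u{\left(Q,E \right)} = 8 - \sqrt{E^{2} + Q^{2}}$ ($u{\left(Q,E \right)} = 8 - \sqrt{Q^{2} + E^{2}} = 8 - \sqrt{E^{2} + Q^{2}}$)
$V{\left(p,W \right)} = \frac{92}{9} + \frac{2 p}{3}$ ($V{\left(p,W \right)} = - \frac{- 6 p - 92}{9} = - \frac{-92 - 6 p}{9} = \frac{92}{9} + \frac{2 p}{3}$)
$- 113 V{\left(j{\left(-10 \right)},u{\left(-7,3 \right)} \right)} = - 113 \left(\frac{92}{9} + \frac{2 \left(1 - 10\right)}{3}\right) = - 113 \left(\frac{92}{9} + \frac{2}{3} \left(-9\right)\right) = - 113 \left(\frac{92}{9} - 6\right) = \left(-113\right) \frac{38}{9} = - \frac{4294}{9}$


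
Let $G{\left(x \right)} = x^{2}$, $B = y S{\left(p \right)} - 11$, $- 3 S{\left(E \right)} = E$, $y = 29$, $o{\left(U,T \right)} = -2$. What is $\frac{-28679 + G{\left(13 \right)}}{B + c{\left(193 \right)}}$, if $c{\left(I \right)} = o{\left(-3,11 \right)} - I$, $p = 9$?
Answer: $\frac{28510}{293} \approx 97.304$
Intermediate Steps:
$S{\left(E \right)} = - \frac{E}{3}$
$c{\left(I \right)} = -2 - I$
$B = -98$ ($B = 29 \left(\left(- \frac{1}{3}\right) 9\right) - 11 = 29 \left(-3\right) - 11 = -87 - 11 = -98$)
$\frac{-28679 + G{\left(13 \right)}}{B + c{\left(193 \right)}} = \frac{-28679 + 13^{2}}{-98 - 195} = \frac{-28679 + 169}{-98 - 195} = - \frac{28510}{-98 - 195} = - \frac{28510}{-293} = \left(-28510\right) \left(- \frac{1}{293}\right) = \frac{28510}{293}$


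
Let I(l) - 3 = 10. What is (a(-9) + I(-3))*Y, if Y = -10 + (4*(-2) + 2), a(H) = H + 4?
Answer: -128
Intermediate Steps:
I(l) = 13 (I(l) = 3 + 10 = 13)
a(H) = 4 + H
Y = -16 (Y = -10 + (-8 + 2) = -10 - 6 = -16)
(a(-9) + I(-3))*Y = ((4 - 9) + 13)*(-16) = (-5 + 13)*(-16) = 8*(-16) = -128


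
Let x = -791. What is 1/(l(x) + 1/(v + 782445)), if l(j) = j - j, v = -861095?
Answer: -78650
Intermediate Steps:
l(j) = 0
1/(l(x) + 1/(v + 782445)) = 1/(0 + 1/(-861095 + 782445)) = 1/(0 + 1/(-78650)) = 1/(0 - 1/78650) = 1/(-1/78650) = -78650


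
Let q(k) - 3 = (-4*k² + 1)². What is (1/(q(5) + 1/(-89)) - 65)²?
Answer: 3216703067952196/761352228025 ≈ 4225.0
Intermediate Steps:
q(k) = 3 + (1 - 4*k²)² (q(k) = 3 + (-4*k² + 1)² = 3 + (1 - 4*k²)²)
(1/(q(5) + 1/(-89)) - 65)² = (1/((3 + (-1 + 4*5²)²) + 1/(-89)) - 65)² = (1/((3 + (-1 + 4*25)²) - 1/89) - 65)² = (1/((3 + (-1 + 100)²) - 1/89) - 65)² = (1/((3 + 99²) - 1/89) - 65)² = (1/((3 + 9801) - 1/89) - 65)² = (1/(9804 - 1/89) - 65)² = (1/(872555/89) - 65)² = (89/872555 - 65)² = (-56715986/872555)² = 3216703067952196/761352228025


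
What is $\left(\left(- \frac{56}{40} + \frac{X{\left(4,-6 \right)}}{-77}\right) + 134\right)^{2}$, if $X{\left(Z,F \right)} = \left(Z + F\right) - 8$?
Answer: $\frac{2611312201}{148225} \approx 17617.0$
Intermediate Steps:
$X{\left(Z,F \right)} = -8 + F + Z$ ($X{\left(Z,F \right)} = \left(F + Z\right) - 8 = -8 + F + Z$)
$\left(\left(- \frac{56}{40} + \frac{X{\left(4,-6 \right)}}{-77}\right) + 134\right)^{2} = \left(\left(- \frac{56}{40} + \frac{-8 - 6 + 4}{-77}\right) + 134\right)^{2} = \left(\left(\left(-56\right) \frac{1}{40} - - \frac{10}{77}\right) + 134\right)^{2} = \left(\left(- \frac{7}{5} + \frac{10}{77}\right) + 134\right)^{2} = \left(- \frac{489}{385} + 134\right)^{2} = \left(\frac{51101}{385}\right)^{2} = \frac{2611312201}{148225}$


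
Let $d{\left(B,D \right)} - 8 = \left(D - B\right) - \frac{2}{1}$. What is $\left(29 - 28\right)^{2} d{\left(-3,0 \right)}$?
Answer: $9$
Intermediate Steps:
$d{\left(B,D \right)} = 6 + D - B$ ($d{\left(B,D \right)} = 8 - \left(2 + B - D\right) = 6 + D - B$)
$\left(29 - 28\right)^{2} d{\left(-3,0 \right)} = \left(29 - 28\right)^{2} \left(6 + 0 - -3\right) = 1^{2} \left(6 + 0 + 3\right) = 1 \cdot 9 = 9$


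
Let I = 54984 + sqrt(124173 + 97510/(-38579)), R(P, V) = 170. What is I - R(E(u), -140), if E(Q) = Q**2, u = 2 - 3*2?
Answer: 54814 + sqrt(184807786734403)/38579 ≈ 55166.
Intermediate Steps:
u = -4 (u = 2 - 6 = -4)
I = 54984 + sqrt(184807786734403)/38579 (I = 54984 + sqrt(124173 + 97510*(-1/38579)) = 54984 + sqrt(124173 - 97510/38579) = 54984 + sqrt(4790372657/38579) = 54984 + sqrt(184807786734403)/38579 ≈ 55336.)
I - R(E(u), -140) = (54984 + sqrt(184807786734403)/38579) - 1*170 = (54984 + sqrt(184807786734403)/38579) - 170 = 54814 + sqrt(184807786734403)/38579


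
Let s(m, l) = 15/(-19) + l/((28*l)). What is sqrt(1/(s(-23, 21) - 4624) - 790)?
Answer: 17*I*sqrt(16547403618282)/2460369 ≈ 28.107*I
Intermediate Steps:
s(m, l) = -401/532 (s(m, l) = 15*(-1/19) + l*(1/(28*l)) = -15/19 + 1/28 = -401/532)
sqrt(1/(s(-23, 21) - 4624) - 790) = sqrt(1/(-401/532 - 4624) - 790) = sqrt(1/(-2460369/532) - 790) = sqrt(-532/2460369 - 790) = sqrt(-1943692042/2460369) = 17*I*sqrt(16547403618282)/2460369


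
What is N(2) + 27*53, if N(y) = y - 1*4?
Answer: 1429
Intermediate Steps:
N(y) = -4 + y (N(y) = y - 4 = -4 + y)
N(2) + 27*53 = (-4 + 2) + 27*53 = -2 + 1431 = 1429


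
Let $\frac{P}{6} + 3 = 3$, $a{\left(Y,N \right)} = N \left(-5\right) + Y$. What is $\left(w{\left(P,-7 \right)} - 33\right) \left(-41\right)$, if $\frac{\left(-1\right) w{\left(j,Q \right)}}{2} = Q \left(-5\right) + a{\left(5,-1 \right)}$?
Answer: $5043$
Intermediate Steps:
$a{\left(Y,N \right)} = Y - 5 N$ ($a{\left(Y,N \right)} = - 5 N + Y = Y - 5 N$)
$P = 0$ ($P = -18 + 6 \cdot 3 = -18 + 18 = 0$)
$w{\left(j,Q \right)} = -20 + 10 Q$ ($w{\left(j,Q \right)} = - 2 \left(Q \left(-5\right) + \left(5 - -5\right)\right) = - 2 \left(- 5 Q + \left(5 + 5\right)\right) = - 2 \left(- 5 Q + 10\right) = - 2 \left(10 - 5 Q\right) = -20 + 10 Q$)
$\left(w{\left(P,-7 \right)} - 33\right) \left(-41\right) = \left(\left(-20 + 10 \left(-7\right)\right) - 33\right) \left(-41\right) = \left(\left(-20 - 70\right) - 33\right) \left(-41\right) = \left(-90 - 33\right) \left(-41\right) = \left(-123\right) \left(-41\right) = 5043$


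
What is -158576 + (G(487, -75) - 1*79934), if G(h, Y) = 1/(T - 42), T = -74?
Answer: -27667161/116 ≈ -2.3851e+5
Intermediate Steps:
G(h, Y) = -1/116 (G(h, Y) = 1/(-74 - 42) = 1/(-116) = -1/116)
-158576 + (G(487, -75) - 1*79934) = -158576 + (-1/116 - 1*79934) = -158576 + (-1/116 - 79934) = -158576 - 9272345/116 = -27667161/116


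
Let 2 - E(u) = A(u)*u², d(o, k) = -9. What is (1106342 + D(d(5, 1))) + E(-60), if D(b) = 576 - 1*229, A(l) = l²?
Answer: -11853309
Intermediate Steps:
E(u) = 2 - u⁴ (E(u) = 2 - u²*u² = 2 - u⁴)
D(b) = 347 (D(b) = 576 - 229 = 347)
(1106342 + D(d(5, 1))) + E(-60) = (1106342 + 347) + (2 - 1*(-60)⁴) = 1106689 + (2 - 1*12960000) = 1106689 + (2 - 12960000) = 1106689 - 12959998 = -11853309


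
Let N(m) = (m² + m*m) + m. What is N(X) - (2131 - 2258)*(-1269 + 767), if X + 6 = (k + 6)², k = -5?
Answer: -63709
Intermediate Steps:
X = -5 (X = -6 + (-5 + 6)² = -6 + 1² = -6 + 1 = -5)
N(m) = m + 2*m² (N(m) = (m² + m²) + m = 2*m² + m = m + 2*m²)
N(X) - (2131 - 2258)*(-1269 + 767) = -5*(1 + 2*(-5)) - (2131 - 2258)*(-1269 + 767) = -5*(1 - 10) - (-127)*(-502) = -5*(-9) - 1*63754 = 45 - 63754 = -63709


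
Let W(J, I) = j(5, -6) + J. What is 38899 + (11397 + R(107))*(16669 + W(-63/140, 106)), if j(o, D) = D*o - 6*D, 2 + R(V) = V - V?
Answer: 760181585/4 ≈ 1.9005e+8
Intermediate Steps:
R(V) = -2 (R(V) = -2 + (V - V) = -2 + 0 = -2)
j(o, D) = -6*D + D*o
W(J, I) = 6 + J (W(J, I) = -6*(-6 + 5) + J = -6*(-1) + J = 6 + J)
38899 + (11397 + R(107))*(16669 + W(-63/140, 106)) = 38899 + (11397 - 2)*(16669 + (6 - 63/140)) = 38899 + 11395*(16669 + (6 - 63*1/140)) = 38899 + 11395*(16669 + (6 - 9/20)) = 38899 + 11395*(16669 + 111/20) = 38899 + 11395*(333491/20) = 38899 + 760025989/4 = 760181585/4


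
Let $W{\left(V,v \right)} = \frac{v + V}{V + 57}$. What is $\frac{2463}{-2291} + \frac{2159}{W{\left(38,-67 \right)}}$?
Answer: $- \frac{16205758}{2291} \approx -7073.7$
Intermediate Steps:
$W{\left(V,v \right)} = \frac{V + v}{57 + V}$
$\frac{2463}{-2291} + \frac{2159}{W{\left(38,-67 \right)}} = \frac{2463}{-2291} + \frac{2159}{\frac{1}{57 + 38} \left(38 - 67\right)} = 2463 \left(- \frac{1}{2291}\right) + \frac{2159}{\frac{1}{95} \left(-29\right)} = - \frac{2463}{2291} + \frac{2159}{\frac{1}{95} \left(-29\right)} = - \frac{2463}{2291} + \frac{2159}{- \frac{29}{95}} = - \frac{2463}{2291} + 2159 \left(- \frac{95}{29}\right) = - \frac{2463}{2291} - \frac{205105}{29} = - \frac{16205758}{2291}$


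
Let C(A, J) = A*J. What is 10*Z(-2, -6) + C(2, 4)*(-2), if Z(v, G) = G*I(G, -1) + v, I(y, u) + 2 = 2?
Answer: -36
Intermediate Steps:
I(y, u) = 0 (I(y, u) = -2 + 2 = 0)
Z(v, G) = v (Z(v, G) = G*0 + v = 0 + v = v)
10*Z(-2, -6) + C(2, 4)*(-2) = 10*(-2) + (2*4)*(-2) = -20 + 8*(-2) = -20 - 16 = -36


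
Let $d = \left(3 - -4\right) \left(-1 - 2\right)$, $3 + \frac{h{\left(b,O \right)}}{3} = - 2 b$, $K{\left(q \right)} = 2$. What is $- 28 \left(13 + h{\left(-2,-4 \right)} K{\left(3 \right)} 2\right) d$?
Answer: $14700$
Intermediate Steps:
$h{\left(b,O \right)} = -9 - 6 b$ ($h{\left(b,O \right)} = -9 + 3 \left(- 2 b\right) = -9 - 6 b$)
$d = -21$ ($d = \left(3 + 4\right) \left(-3\right) = 7 \left(-3\right) = -21$)
$- 28 \left(13 + h{\left(-2,-4 \right)} K{\left(3 \right)} 2\right) d = - 28 \left(13 + \left(-9 - -12\right) 2 \cdot 2\right) \left(-21\right) = - 28 \left(13 + \left(-9 + 12\right) 2 \cdot 2\right) \left(-21\right) = - 28 \left(13 + 3 \cdot 2 \cdot 2\right) \left(-21\right) = - 28 \left(13 + 6 \cdot 2\right) \left(-21\right) = - 28 \left(13 + 12\right) \left(-21\right) = \left(-28\right) 25 \left(-21\right) = \left(-700\right) \left(-21\right) = 14700$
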